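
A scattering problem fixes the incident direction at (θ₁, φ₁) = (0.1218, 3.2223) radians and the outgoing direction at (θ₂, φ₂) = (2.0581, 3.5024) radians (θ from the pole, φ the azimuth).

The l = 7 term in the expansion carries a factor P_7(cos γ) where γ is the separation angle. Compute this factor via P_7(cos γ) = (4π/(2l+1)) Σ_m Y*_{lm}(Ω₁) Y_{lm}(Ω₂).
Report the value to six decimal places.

0.106242

Summing Y*_{l m}(θ₁,φ₁)·Y_{l m}(θ₂,φ₂) over m ∈ [−7, 7]; prefactor 4π/(2·7+1) = 0.837758:
  [-7]  conj(Y_{7,-7})(Ω₁) = (-0.000000, -0.000000) ; Y_{7,-7}(Ω₂) = (0.171634, 0.121482) ; Δ = (-0.000000, -0.000000)
  [-6]  conj(Y_{7,-6})(Ω₁) = (0.000005, 0.000003) ; Y_{7,-6}(Ω₂) = (0.233369, 0.345509) ; Δ = (0.000000, 0.000002)
  [-5]  conj(Y_{7,-5})(Ω₁) = (-0.000106, -0.000045) ; Y_{7,-5}(Ω₂) = (0.084519, 0.355776) ; Δ = (0.000007, -0.000041)
  [-4]  conj(Y_{7,-4})(Ω₁) = (0.001476, 0.000494) ; Y_{7,-4}(Ω₂) = (0.003989, -0.031103) ; Δ = (0.000021, -0.000044)
  [-3]  conj(Y_{7,-3})(Ω₁) = (-0.014792, -0.003653) ; Y_{7,-3}(Ω₂) = (0.164596, -0.309798) ; Δ = (-0.003566, 0.003981)
  [-2]  conj(Y_{7,-2})(Ω₁) = (0.102803, 0.016740) ; Y_{7,-2}(Ω₂) = (0.096342, -0.084774) ; Δ = (0.011323, -0.007102)
  [-1]  conj(Y_{7,-1})(Ω₁) = (-0.447059, -0.036159) ; Y_{7,-1}(Ω₂) = (-0.281197, 0.106103) ; Δ = (0.129548, -0.037266)
  [+0]  conj(Y_{7,0})(Ω₁) = (0.877016, -0.000000) ; Y_{7,0}(Ω₂) = (-0.168583, 0.000000) ; Δ = (-0.147850, 0.000000)
  [+1]  conj(Y_{7,1})(Ω₁) = (0.447059, -0.036159) ; Y_{7,1}(Ω₂) = (0.281197, 0.106103) ; Δ = (0.129548, 0.037266)
  [+2]  conj(Y_{7,2})(Ω₁) = (0.102803, -0.016740) ; Y_{7,2}(Ω₂) = (0.096342, 0.084774) ; Δ = (0.011323, 0.007102)
  [+3]  conj(Y_{7,3})(Ω₁) = (0.014792, -0.003653) ; Y_{7,3}(Ω₂) = (-0.164596, -0.309798) ; Δ = (-0.003566, -0.003981)
  [+4]  conj(Y_{7,4})(Ω₁) = (0.001476, -0.000494) ; Y_{7,4}(Ω₂) = (0.003989, 0.031103) ; Δ = (0.000021, 0.000044)
  [+5]  conj(Y_{7,5})(Ω₁) = (0.000106, -0.000045) ; Y_{7,5}(Ω₂) = (-0.084519, 0.355776) ; Δ = (0.000007, 0.000041)
  [+6]  conj(Y_{7,6})(Ω₁) = (0.000005, -0.000003) ; Y_{7,6}(Ω₂) = (0.233369, -0.345509) ; Δ = (0.000000, -0.000002)
  [+7]  conj(Y_{7,7})(Ω₁) = (0.000000, -0.000000) ; Y_{7,7}(Ω₂) = (-0.171634, 0.121482) ; Δ = (-0.000000, 0.000000)
Total Σ_m = (0.126817, -0.000000). Multiply by 0.837758: (0.106242, -0.000000). P_7(cos γ) = 0.106242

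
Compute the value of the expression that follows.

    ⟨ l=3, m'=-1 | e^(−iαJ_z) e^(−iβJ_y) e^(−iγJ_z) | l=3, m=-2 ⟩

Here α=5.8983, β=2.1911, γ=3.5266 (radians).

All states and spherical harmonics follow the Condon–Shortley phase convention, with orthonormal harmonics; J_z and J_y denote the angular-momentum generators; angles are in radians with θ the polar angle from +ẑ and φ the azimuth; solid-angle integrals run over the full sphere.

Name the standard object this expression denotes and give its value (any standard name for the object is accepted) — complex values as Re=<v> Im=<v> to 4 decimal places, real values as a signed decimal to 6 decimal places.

This is a Wigner D-matrix element — the rotation-matrix element ⟨l m'| R(α,β,γ) |l m⟩ in the angular-momentum basis.
D^3_{-1,-2}(5.8983,2.1911,3.5266) = e^{-i·-1·5.8983}·d^3_{-1,-2}(2.1911)·e^{-i·-2·3.5266}. Compute d first:
With c≡cos(β/2)=0.457557 and s≡sin(β/2)=0.889180, N=[2·24·1·120]^{1/2}=75.894664
The bounds max(0,m−m')=0 and min(l+m,l−m')=1 give 2 terms
  k=0: (−1)^1·75.8947/(24)·0.4576^5·0.8892^1 = -0.056392
  k=1: (−1)^2·75.8947/(12)·0.4576^3·0.8892^3 = +0.425928
d^3_{-1,-2}(2.1911) = -0.056392 +0.425928 = +0.369536
D = (+0.926842-0.375453i)·(+0.369536)·(+0.717900+0.696146i) = +0.342467+0.138827i

Wigner D-matrix element, Re=0.3425 Im=0.1388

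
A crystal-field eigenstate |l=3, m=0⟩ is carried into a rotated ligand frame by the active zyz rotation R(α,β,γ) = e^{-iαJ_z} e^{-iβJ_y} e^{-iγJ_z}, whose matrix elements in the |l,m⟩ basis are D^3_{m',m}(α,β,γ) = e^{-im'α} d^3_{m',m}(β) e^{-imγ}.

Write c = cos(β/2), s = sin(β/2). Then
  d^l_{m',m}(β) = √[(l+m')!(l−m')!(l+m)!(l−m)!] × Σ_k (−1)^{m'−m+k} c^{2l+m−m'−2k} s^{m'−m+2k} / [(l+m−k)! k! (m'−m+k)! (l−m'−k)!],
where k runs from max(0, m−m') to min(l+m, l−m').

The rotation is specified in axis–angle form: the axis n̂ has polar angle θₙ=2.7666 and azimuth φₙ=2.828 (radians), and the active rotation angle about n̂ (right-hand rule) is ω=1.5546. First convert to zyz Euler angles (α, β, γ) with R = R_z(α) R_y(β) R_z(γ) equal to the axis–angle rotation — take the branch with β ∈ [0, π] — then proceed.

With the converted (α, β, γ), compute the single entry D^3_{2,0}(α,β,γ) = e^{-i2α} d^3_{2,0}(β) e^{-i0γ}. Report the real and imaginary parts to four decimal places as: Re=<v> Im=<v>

Re=0.1504 Im=-0.2515

Axis–angle → zyz. n̂ = (sinθₙcosφₙ, sinθₙsinφₙ, cosθₙ) = (-0.348403, +0.112985, -0.930510), ω = 1.5546.
R = I cosω + sinω [n̂]ₓ + (1−cosω) n̂n̂ᵀ gives
  R = [+0.135615, +0.891661, +0.431913; -0.969115, +0.028754, +0.244927; +0.205972, -0.451789, +0.868022]
β = atan2(√(R₁₃²+R₂₃²), R₃₃) = 0.519591; α = atan2(R₂₃, R₁₃) mod 2π = 0.515858; γ = atan2(R₃₂, −R₃₁) mod 2π = 4.284636
D^3_{2,0}(0.5159,0.5196,4.2846) = e^{-i·2·0.5159}·d^3_{2,0}(0.5196)·e^{-i·0·4.2846}. Compute d first:
c=cos(0.519591/2)=0.966442, s=sin(0.519591/2)=0.256883; N=√[120·1·6·6]=65.726707
Admissible k: 0..1 (factorial args all ≥0)
  k=0: (−1)^2·65.7267/(12)·0.9664^4·0.2569^2 = +0.315309
  k=1: (−1)^3·65.7267/(12)·0.9664^2·0.2569^4 = -0.022277
d^3_{2,0}(0.5196) = +0.315309 -0.022277 = +0.293032
Phases: e^{-i·(2)·0.5159}=+0.513347-0.858181i, e^{-i·(0)·4.2846}=+1.000000+0.000000i ⇒ D=+0.150427-0.251474i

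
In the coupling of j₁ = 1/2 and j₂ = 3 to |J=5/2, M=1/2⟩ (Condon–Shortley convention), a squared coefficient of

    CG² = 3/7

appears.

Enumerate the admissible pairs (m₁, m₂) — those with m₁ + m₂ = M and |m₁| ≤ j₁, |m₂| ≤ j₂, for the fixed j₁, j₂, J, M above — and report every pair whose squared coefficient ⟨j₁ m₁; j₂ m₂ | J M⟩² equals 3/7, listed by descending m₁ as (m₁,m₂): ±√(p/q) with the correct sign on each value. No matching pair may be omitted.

Admissible pairs with m₁+m₂ = M = 1/2: (-1/2,1), (1/2,0)
  (m₁,m₂)=(1/2,0): CG² = 3/7, CG = +√(3/7)   ← matches the target
  (m₁,m₂)=(-1/2,1): CG² = 4/7, CG = −√(4/7)
Pairs with CG² = 3/7: (1/2,0): +√(3/7)

(1/2,0): +√(3/7)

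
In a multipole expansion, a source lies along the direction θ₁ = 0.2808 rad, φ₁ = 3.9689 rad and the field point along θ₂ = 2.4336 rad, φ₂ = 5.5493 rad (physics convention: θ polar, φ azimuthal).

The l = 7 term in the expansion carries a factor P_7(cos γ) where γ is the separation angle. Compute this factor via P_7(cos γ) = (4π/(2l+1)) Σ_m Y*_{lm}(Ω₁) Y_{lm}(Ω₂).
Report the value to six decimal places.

-0.038695

Addition theorem: P_7(cos γ) = (4π/15) Σ_m Y*_{lm}(Ω₁) Y_{lm}(Ω₂), m = −7…7:
  m=-7: (-0.000055+0.000030i) × (+0.010137-0.022409i) = +0.000000+0.000002i  (running Σ = +0.000000+0.000002i)
  m=-6: (+0.000203-0.000789i) × (+0.032700+0.102408i) = +0.000087-0.000005i  (running Σ = +0.000087-0.000004i)
  m=-5: (+0.003593+0.005534i) × (-0.239724-0.139762i) = -0.000088-0.001829i  (running Σ = -0.000000-0.001832i)
  m=-4: (-0.036910-0.006246i) × (+0.439403-0.091843i) = -0.016792+0.000645i  (running Σ = -0.016793-0.001187i)
  m=-3: (+0.118979-0.092277i) × (-0.224985+0.308017i) = +0.001654+0.057408i  (running Σ = -0.015138+0.056222i)
  m=-2: (-0.034146+0.406422i) × (+0.004424+0.042790i) = -0.017542+0.000337i  (running Σ = -0.032680+0.056559i)
  m=-1: (-0.422936-0.459959i) × (-0.292865-0.264147i) = +0.002367+0.246423i  (running Σ = -0.030313+0.302982i)
  m=0: (+0.178505-0.000000i) × (+0.080887+0.000000i) = +0.014439+0.000000i  (running Σ = -0.015875+0.302982i)
  m=1: (+0.422936-0.459959i) × (+0.292865-0.264147i) = +0.002367-0.246423i  (running Σ = -0.013508+0.056559i)
  m=2: (-0.034146-0.406422i) × (+0.004424-0.042790i) = -0.017542-0.000337i  (running Σ = -0.031050+0.056222i)
  m=3: (-0.118979-0.092277i) × (+0.224985+0.308017i) = +0.001654-0.057408i  (running Σ = -0.029396-0.001187i)
  m=4: (-0.036910+0.006246i) × (+0.439403+0.091843i) = -0.016792-0.000645i  (running Σ = -0.046188-0.001832i)
  m=5: (-0.003593+0.005534i) × (+0.239724-0.139762i) = -0.000088+0.001829i  (running Σ = -0.046276-0.000004i)
  m=6: (+0.000203+0.000789i) × (+0.032700-0.102408i) = +0.000087+0.000005i  (running Σ = -0.046188+0.000002i)
  m=7: (+0.000055+0.000030i) × (-0.010137-0.022409i) = +0.000000-0.000002i  (running Σ = -0.046188+0.000000i)
Accumulated sum -0.046188+0.000000i; after 4π/(2l+1) scaling, -0.038695+0.000000i ⇒ P_7 = -0.038695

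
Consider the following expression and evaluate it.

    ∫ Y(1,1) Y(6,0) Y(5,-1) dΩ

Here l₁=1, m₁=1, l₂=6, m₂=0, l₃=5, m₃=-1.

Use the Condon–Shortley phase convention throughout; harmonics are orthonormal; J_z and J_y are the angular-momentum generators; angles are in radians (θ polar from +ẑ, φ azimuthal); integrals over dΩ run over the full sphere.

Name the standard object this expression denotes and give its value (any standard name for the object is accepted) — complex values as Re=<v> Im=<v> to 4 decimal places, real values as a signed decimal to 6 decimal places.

This is a Gaunt coefficient — the integral of a triple product of spherical harmonics over the sphere.
Rules hold: Σm=0, L=12 even, 5≤5≤7.
N = 3·13·11 = 429
Δ = 2!·0!·10!/13! = 1/858
Racah Σ t=1..1: t=1:−1/14400 = -1/14400
⇒ 3j(1 6 5; 0 0 0)² = 6/143, sgn +1
Racah Σ t=0..0: t=0:+1/34560 = 1/34560
⇒ 3j(1 6 5; 1 0 -1)² = 5/286, sgn +1
4πI² = N·(3j₀)²·(3jₘ)² = 45/143
I = +1·√(0.314685/4π) = 0.15824621

Gaunt coefficient, +0.158246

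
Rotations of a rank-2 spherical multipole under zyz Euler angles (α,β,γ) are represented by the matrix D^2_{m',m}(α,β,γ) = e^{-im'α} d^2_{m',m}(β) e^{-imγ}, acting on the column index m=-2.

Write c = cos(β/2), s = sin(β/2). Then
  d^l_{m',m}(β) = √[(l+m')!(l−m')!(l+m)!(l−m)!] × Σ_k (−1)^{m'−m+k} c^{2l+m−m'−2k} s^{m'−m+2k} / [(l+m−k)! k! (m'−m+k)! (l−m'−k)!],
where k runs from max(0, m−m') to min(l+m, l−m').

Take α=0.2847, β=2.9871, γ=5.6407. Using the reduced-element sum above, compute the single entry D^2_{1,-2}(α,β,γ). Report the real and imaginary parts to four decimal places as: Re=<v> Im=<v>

First d^2_{1,-2}(β=2.9871), then the phase factors e^{-i(1)α} and e^{-i(-2)γ}:
Half-angle: c=0.077170, s=0.997018. N=√(6·1·1·24)=12.000000
k∈{0} keeps every argument non-negative
  k=0: (−1)^3·12.0000/(6)·0.0772^1·0.9970^3 = -0.152962
d^2_{1,-2}(2.9871) = -0.152962
Attach z-rotation phases: D = e^{-i(1)(0.2847)}·(-0.152962)·e^{-i(-2)(5.6407)} = -0.000172+0.152962i

Re=-0.0002 Im=0.1530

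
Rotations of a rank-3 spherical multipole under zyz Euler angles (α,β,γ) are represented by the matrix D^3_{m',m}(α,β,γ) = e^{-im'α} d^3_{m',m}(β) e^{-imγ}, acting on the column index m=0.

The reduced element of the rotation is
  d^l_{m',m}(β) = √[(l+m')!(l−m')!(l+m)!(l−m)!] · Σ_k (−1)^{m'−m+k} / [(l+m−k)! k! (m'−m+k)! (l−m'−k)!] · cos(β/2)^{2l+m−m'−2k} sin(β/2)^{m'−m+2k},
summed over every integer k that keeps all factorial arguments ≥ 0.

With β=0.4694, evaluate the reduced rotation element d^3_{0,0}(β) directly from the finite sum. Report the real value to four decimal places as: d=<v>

d=0.4356

d^3_{0,0}(β=0.4694) via the finite sum:
Half-angle: c=0.972584, s=0.232551. N=√(6·6·6·6)=36.000000
k∈{0,1,2,3} keeps every argument non-negative
  k=0: (−1)^0·36.0000/(36)·0.9726^6·0.2326^0 = +0.846376
  k=1: (−1)^1·36.0000/(4)·0.9726^4·0.2326^2 = -0.435500
  k=2: (−1)^2·36.0000/(4)·0.9726^2·0.2326^4 = +0.024898
  k=3: (−1)^3·36.0000/(36)·0.9726^0·0.2326^6 = -0.000158
d^3_{0,0}(0.4694) = +0.846376 -0.435500 +0.024898 -0.000158 = +0.435615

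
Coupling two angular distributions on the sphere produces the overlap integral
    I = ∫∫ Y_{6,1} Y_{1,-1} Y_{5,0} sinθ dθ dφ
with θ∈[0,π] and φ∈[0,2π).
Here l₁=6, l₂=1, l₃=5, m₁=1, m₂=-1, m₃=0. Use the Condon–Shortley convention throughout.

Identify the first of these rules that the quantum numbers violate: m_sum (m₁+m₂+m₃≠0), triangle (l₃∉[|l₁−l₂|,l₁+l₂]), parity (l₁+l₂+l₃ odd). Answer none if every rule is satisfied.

Σmᵢ = 0  ✓
l₃∈[|l₁−l₂|,l₁+l₂]=[5,7], have l₃=5  ✓
Σlᵢ = 12 ⇒ even  ✓

none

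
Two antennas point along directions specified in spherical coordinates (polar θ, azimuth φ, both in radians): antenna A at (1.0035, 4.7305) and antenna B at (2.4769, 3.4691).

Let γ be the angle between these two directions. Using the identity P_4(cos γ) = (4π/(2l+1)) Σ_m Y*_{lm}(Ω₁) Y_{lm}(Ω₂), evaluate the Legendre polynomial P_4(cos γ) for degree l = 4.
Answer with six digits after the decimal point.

0.133957

Term-by-term m-sum for l=4 (normalisation 4π/9 = 1.396263):
  m=-4: (0.223280, 0.016204) × (0.016515, -0.061892) = (0.004690, -0.013552)  (running Σ = (0.004690, -0.013552))
  m=-3: (-0.021910, 0.402850) × (0.128301, -0.192338) = (0.074672, 0.055900)  (running Σ = (0.079363, 0.042348))
  m=-2: (-0.242825, -0.008799) × (0.336789, -0.258704) = (-0.084057, 0.059856)  (running Σ = (-0.004695, 0.102205))
  m=-1: (-0.003800, 0.209805) × (0.290712, -0.098767) = (0.019617, 0.061368)  (running Σ = (0.014922, 0.163573))
  m=0: (-0.290309, -0.000000) × (-0.227672, 0.000000) = (0.066095, 0.000000)  (running Σ = (0.081018, 0.163573))
  m=1: (0.003800, 0.209805) × (-0.290712, -0.098767) = (0.019617, -0.061368)  (running Σ = (0.100635, 0.102205))
  m=2: (-0.242825, 0.008799) × (0.336789, 0.258704) = (-0.084057, -0.059856)  (running Σ = (0.016577, 0.042348))
  m=3: (0.021910, 0.402850) × (-0.128301, -0.192338) = (0.074672, -0.055900)  (running Σ = (0.091249, -0.013552))
  m=4: (0.223280, -0.016204) × (0.016515, 0.061892) = (0.004690, 0.013552)  (running Σ = (0.095940, 0.000000))
Accumulated sum (0.095940, 0.000000); after 4π/(2l+1) scaling, (0.133957, 0.000000) ⇒ P_4 = 0.133957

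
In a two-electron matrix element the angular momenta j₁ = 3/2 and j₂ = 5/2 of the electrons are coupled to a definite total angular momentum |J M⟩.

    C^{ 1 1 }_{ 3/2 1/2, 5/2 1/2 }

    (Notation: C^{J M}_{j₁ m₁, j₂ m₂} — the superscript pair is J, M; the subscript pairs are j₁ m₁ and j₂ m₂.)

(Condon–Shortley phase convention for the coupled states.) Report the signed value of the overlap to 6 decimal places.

−√(3/20) = -0.387298

triangle: 3!×0!×2!/6! = 12/720
(j±m)!: 2!×1!×3!×2!×2!×0! = 48
prefactor² = (2J+1)×Δ×N² = 12/5
  k=1: −1/(1!×2!×0!×2!×0!×0!) = -1/4
Σ = -1/4  ⇒  CG² = 12/5×(-1/4)² = 3/20
CG = −√(3/20) = -0.387298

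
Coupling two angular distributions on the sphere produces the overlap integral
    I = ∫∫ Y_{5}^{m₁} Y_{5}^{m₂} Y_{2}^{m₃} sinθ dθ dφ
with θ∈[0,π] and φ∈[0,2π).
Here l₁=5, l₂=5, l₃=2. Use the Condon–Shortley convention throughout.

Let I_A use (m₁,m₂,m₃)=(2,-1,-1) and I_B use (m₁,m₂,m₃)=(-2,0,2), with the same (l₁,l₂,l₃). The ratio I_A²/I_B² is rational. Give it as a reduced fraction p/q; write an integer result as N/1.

3/10

Same 5,5,2: normalisation and zero-m 3j drop out of the ratio.
A: Δ: 8! 2! 2! / 13! → 1/38610; sum: t=2:+1/2880 t=3:−1/1440 = -1/2880; 3j²(5 5 2; 2 -1 -1) = Δ·Π!·Σ² = 7/715  (sign +1)
B: Δ: 8! 2! 2! / 13! → 1/38610; sum: t=5:−1/2880 = -1/2880; 3j²(5 5 2; -2 0 2) = Δ·Π!·Σ² = 14/429  (sign -1)
I_A²/I_B² = (7/715)/(14/429) = 3/10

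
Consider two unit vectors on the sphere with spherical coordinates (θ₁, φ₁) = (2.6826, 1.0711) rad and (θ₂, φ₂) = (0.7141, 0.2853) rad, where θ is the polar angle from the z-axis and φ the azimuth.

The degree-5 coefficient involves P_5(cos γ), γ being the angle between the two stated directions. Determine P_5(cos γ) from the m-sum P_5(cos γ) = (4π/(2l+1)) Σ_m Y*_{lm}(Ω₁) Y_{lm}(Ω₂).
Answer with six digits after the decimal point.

-0.148634

Summing Y*_{l m}(θ₁,φ₁)·Y_{l m}(θ₂,φ₂) over m ∈ [−5, 5]; prefactor 4π/(2·5+1) = 1.142397:
  [-5]  conj(Y_{5,-5})(Ω₁) = 0.00475 - 0.00634j ; Y_{5,-5}(Ω₂) = 0.00804 - 0.05535j ; Δ = -0.00031 - 0.00031j
  [-4]  conj(Y_{5,-4})(Ω₁) = 0.02104 + 0.04612j ; Y_{5,-4}(Ω₂) = 0.08500 - 0.18553j ; Δ = 0.01035 + 0.00002j
  [-3]  conj(Y_{5,-3})(Ω₁) = -0.18705 - 0.01344j ; Y_{5,-3}(Ω₂) = 0.26373 - 0.30380j ; Δ = -0.05341 + 0.05328j
  [-2]  conj(Y_{5,-2})(Ω₁) = 0.22760 - 0.35399j ; Y_{5,-2}(Ω₂) = 0.32971 - 0.21162j ; Δ = 0.00013 - 0.16488j
  [-1]  conj(Y_{5,-1})(Ω₁) = 0.22526 + 0.41263j ; Y_{5,-1}(Ω₂) = -0.02950 + 0.00865j ; Δ = -0.01022 - 0.01022j
  [+0]  conj(Y_{5,0})(Ω₁) = 0.05922 + 0.00000j ; Y_{5,0}(Ω₂) = -0.39145 + 0.00000j ; Δ = -0.02318 + 0.00000j
  [+1]  conj(Y_{5,1})(Ω₁) = -0.22526 + 0.41263j ; Y_{5,1}(Ω₂) = 0.02950 + 0.00865j ; Δ = -0.01022 + 0.01022j
  [+2]  conj(Y_{5,2})(Ω₁) = 0.22760 + 0.35399j ; Y_{5,2}(Ω₂) = 0.32971 + 0.21162j ; Δ = 0.00013 + 0.16488j
  [+3]  conj(Y_{5,3})(Ω₁) = 0.18705 - 0.01344j ; Y_{5,3}(Ω₂) = -0.26373 - 0.30380j ; Δ = -0.05341 - 0.05328j
  [+4]  conj(Y_{5,4})(Ω₁) = 0.02104 - 0.04612j ; Y_{5,4}(Ω₂) = 0.08500 + 0.18553j ; Δ = 0.01035 - 0.00002j
  [+5]  conj(Y_{5,5})(Ω₁) = -0.00475 - 0.00634j ; Y_{5,5}(Ω₂) = -0.00804 - 0.05535j ; Δ = -0.00031 + 0.00031j
Total Σ_m = -0.13011 - 0.00000j. Multiply by 1.142397: -0.14863 - 0.00000j. P_5(cos γ) = -0.148634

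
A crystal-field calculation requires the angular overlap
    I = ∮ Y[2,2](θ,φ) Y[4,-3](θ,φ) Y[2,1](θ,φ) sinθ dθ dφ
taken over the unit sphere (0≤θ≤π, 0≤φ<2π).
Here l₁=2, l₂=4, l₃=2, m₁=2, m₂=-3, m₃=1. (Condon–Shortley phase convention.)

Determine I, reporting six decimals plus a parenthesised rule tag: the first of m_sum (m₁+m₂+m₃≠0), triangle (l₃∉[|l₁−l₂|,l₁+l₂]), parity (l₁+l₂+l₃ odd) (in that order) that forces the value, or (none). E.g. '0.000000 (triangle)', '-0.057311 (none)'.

Checks pass: Σm=0; 8 even; l₃=2∈[2,6].
(2·2+1)(2·4+1)(2·2+1) = 225
Δ: 4! 0! 4! / 9! → 1/630
sum: t=2:+1/16 = 1/16
3j²(2 4 2; 0 0 0) = Δ·Π!·Σ² = 2/35  (sign +1)
sum: t=0:+1/144 = 1/144
3j²(2 4 2; 2 -3 1) = Δ·Π!·Σ² = 1/18  (sign -1)
combine: 4πI² = 225·2/35·1/18 = 5/7
take √, sign -1: I = -0.23841361
No selection rule forces the value: the integral is nonzero (none).

-0.238414 (none)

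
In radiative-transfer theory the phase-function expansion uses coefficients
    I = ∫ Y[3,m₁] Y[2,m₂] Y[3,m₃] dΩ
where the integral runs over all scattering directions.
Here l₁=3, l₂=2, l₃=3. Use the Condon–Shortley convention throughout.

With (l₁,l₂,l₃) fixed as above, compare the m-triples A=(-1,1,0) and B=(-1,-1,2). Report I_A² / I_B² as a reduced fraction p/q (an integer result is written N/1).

2/15

Shared (l₁,l₂,l₃)=(3,2,3): N and (l;000)² cancel in I_A²/I_B².
A: Δ = 2!·4!·2!/9! = 1/3780; Racah Σ t=1..2: t=1:−1/12 t=2:+1/8 = 1/24; ⇒ 3j(3 2 3; -1 1 0)² = 1/210, sgn -1
B: Δ = 2!·4!·2!/9! = 1/3780; Racah Σ t=0..1: t=0:+1/48 t=1:−1/12 = -1/16; ⇒ 3j(3 2 3; -1 -1 2)² = 1/28, sgn +1
I_A²/I_B² = (1/210)/(1/28) = 2/15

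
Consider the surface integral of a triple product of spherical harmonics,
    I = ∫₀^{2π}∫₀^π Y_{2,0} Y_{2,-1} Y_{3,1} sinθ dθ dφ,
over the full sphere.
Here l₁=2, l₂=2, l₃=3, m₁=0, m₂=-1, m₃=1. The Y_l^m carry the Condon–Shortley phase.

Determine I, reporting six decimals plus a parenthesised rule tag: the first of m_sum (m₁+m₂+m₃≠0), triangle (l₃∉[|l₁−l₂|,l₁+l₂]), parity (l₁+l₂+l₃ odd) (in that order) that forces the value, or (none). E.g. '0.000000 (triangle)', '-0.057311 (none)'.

l₁+l₂+l₃=7 is odd: 3j(l;000)=0 ⇒ I=0

0.000000 (parity)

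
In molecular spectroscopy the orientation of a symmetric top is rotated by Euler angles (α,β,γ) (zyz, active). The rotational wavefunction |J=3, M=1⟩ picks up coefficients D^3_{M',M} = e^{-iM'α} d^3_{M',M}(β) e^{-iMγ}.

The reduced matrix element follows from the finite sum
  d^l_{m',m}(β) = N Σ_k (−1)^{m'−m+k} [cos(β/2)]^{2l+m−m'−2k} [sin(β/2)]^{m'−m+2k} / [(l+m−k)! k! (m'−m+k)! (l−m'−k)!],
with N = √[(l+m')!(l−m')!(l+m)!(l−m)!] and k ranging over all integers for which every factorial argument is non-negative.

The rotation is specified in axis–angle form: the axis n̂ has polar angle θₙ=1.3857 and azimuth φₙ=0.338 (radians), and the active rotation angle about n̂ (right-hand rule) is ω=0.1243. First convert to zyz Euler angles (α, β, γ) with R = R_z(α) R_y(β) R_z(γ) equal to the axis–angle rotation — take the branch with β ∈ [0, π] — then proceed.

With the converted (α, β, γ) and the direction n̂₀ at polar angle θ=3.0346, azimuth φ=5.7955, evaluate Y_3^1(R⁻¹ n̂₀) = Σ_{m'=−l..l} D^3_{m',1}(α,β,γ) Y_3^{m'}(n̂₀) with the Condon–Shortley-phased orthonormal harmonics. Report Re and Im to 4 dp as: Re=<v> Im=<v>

Axis–angle → zyz. n̂ = (sinθₙcosφₙ, sinθₙsinφₙ, cosθₙ) = (+0.927305, +0.325937, +0.184041), ω = 0.1243.
R = I cosω + sinω [n̂]ₓ + (1−cosω) n̂n̂ᵀ gives
  R = [+0.998919, -0.020486, +0.041726; +0.025149, +0.993104, -0.114505; -0.039093, +0.115430, +0.992546]
β = atan2(√(R₁₃²+R₂₃²), R₃₃) = 0.122174; α = atan2(R₂₃, R₁₃) mod 2π = 5.061841; γ = atan2(R₃₂, −R₃₁) mod 2π = 1.244249
Need the full column D^3_{m',1} for m'=−3..3 at α=5.0618, β=0.1222, γ=1.2442.
cos(β/2)=0.998135, sin(β/2)=0.061049
d^3_{-3,1}: single k=4 term ⇒ +0.000054;  D = +0.000010+0.000053i
d^3_{-2,1}: k∈[3..4] ⇒ +0.001431 -0.000003 = +0.001428;  D = -0.001221+0.000741i
d^3_{-1,1}: k∈[2..4] ⇒ +0.022196 -0.000111 +0.000000 = +0.022085;  D = -0.017228-0.013818i
d^3_{0,1}: k∈[1..3] ⇒ +0.209515 -0.002351 +0.000003 = +0.207167;  D = +0.066454-0.196219i
d^3_{1,1}: k∈[0..2] ⇒ +0.988861 -0.029594 +0.000083 = +0.959350;  D = +0.959098-0.021972i
d^3_{2,1}: k∈[0..1] ⇒ -0.191260 +0.001431 = -0.189829;  D = -0.069062-0.176821i
d^3_{3,1}: single k=0 term ⇒ +0.014327;  D = -0.010754+0.009467i
Y_3^{m'}(θ=3.0346,φ=5.7955) and Σ D·Y over m':
  (+0.0000+0.0001i)·(+0.0001+0.0005i)  (-0.0012+0.0007i)·(-0.0065-0.0096i)  (-0.0172-0.0138i)·(+0.1202+0.0638i)  (+0.0665-0.1962i)·(-0.7209+0.0000i)  (+0.9591-0.0220i)·(-0.1202+0.0638i)  (-0.0691-0.1768i)·(-0.0065+0.0096i)  (-0.0108+0.0095i)·(-0.0001+0.0005i)
Y_3^1(R⁻¹ n̂) = -0.160840+0.202986i

Re=-0.1608 Im=0.2030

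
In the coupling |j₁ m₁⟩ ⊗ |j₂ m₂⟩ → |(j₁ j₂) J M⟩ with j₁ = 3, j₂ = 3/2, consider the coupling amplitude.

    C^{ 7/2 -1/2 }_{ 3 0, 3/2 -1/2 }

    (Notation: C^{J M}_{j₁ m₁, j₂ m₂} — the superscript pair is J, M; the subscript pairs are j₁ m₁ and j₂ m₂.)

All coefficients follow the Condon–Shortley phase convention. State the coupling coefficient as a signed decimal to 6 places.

√[8·1!5!2!/9! · 3!3!1!2!3!4!] = √(384/7)
  +(−1)^0/∏(0,1,3,1,2,1)! = 1/12  (running 1/12)
  +(−1)^1/∏(1,0,2,0,3,2)! = -1/24  (running 1/24)
⟨..|..⟩ = √(384/7)·(1/24) = +0.308607

+0.308607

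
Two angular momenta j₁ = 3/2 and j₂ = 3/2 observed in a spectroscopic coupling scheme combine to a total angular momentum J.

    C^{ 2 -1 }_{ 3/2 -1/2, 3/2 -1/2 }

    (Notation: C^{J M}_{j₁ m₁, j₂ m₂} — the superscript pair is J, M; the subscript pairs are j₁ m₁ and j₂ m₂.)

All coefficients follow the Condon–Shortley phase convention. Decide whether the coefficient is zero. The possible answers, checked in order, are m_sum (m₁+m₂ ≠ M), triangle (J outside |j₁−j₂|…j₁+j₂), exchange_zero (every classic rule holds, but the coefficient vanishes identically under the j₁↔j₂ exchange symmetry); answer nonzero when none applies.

m-sum: m₁+m₂ = -1/2+(-1/2) = -1, M = -1  ✓
triangle: |j₁−j₂| = 0 ≤ J = 2 ≤ j₁+j₂ = 3  ✓
exchange: j₁=j₂ and m₁=m₂, and (−1)^(j₁+j₂−J) = (−1)^1 = −1 forces ⟨j₁m₁;j₂m₂|JM⟩ = −⟨j₂m₂;j₁m₁|JM⟩ = −⟨j₁m₁;j₂m₂|JM⟩ ⇒ the coefficient vanishes identically
Racah sum check: Σ_k collapses to 0 ⇒ CG = 0

exchange_zero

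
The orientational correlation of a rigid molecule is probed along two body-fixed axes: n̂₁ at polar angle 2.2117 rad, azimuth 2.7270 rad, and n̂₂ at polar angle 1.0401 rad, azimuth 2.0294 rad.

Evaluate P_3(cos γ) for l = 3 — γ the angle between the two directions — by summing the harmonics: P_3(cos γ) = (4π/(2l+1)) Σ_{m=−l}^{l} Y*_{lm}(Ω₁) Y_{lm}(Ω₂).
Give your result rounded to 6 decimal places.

-0.311457

Addition theorem: P_3(cos γ) = (4π/7) Σ_m Y*_{lm}(Ω₁) Y_{lm}(Ω₂), m = −3…3:
  m=-3: Y*=-0.06902 + 0.20348j  Y=0.26258 + 0.05186j  product -0.02868 + 0.04985j
  m=-2: Y*=-0.26520 + 0.28950j  Y=-0.23395 + 0.30546j  product -0.02639 - 0.14873j
  m=-1: Y*=-0.18673 + 0.08218j  Y=-0.03466 - 0.07019j  product 0.01224 + 0.01026j
  m=+0: Y*=0.27054 + 0.00000j  Y=-0.32471 + 0.00000j  product -0.08784 + 0.00000j
  m=+1: Y*=0.18673 + 0.08218j  Y=0.03466 - 0.07019j  product 0.01224 - 0.01026j
  m=+2: Y*=-0.26520 - 0.28950j  Y=-0.23395 - 0.30546j  product -0.02639 + 0.14873j
  m=+3: Y*=0.06902 + 0.20348j  Y=-0.26258 + 0.05186j  product -0.02868 - 0.04985j
Σ over m = -0.17349 + 0.00000j; ×(4π/7) → -0.31146 + 0.00000j. Real part: -0.311457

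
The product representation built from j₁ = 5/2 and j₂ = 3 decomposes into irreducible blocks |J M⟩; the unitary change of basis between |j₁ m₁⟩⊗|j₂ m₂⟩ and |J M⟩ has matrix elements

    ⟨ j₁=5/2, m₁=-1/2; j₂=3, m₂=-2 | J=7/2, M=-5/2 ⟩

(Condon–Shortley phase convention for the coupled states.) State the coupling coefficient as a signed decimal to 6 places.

triangle: 2!×3!×4!/10! = 288/3628800
(j±m)!: 2!×3!×1!×5!×1!×6! = 1036800
prefactor² = (2J+1)×Δ×N² = 4608/7
  k=0: +1/(0!×2!×3!×1!×0!×3!) = 1/72
  k=1: −1/(1!×1!×2!×0!×1!×4!) = -1/48
Σ = -1/144  ⇒  CG² = 4608/7×(-1/144)² = 2/63
CG = −√(2/63) = -0.178174

−√(2/63) = -0.178174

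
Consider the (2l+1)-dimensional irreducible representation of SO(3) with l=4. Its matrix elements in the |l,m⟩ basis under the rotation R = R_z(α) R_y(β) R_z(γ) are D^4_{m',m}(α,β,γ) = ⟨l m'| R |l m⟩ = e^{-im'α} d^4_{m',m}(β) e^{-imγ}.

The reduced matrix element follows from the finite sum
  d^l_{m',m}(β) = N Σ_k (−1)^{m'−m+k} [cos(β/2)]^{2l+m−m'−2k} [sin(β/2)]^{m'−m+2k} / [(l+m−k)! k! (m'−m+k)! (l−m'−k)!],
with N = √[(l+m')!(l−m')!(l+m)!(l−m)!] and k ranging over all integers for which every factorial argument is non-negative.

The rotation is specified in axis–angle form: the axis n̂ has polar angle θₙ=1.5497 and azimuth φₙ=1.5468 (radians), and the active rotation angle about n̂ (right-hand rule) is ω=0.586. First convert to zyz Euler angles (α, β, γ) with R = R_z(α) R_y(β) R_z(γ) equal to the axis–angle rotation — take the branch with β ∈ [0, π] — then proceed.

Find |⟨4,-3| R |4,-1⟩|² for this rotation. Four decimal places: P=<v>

P=0.1870

Axis–angle → zyz. n̂ = (sinθₙcosφₙ, sinθₙsinφₙ, cosθₙ) = (+0.023989, +0.999490, +0.021095), ω = 0.5860.
R = I cosω + sinω [n̂]ₓ + (1−cosω) n̂n̂ᵀ gives
  R = [+0.833255, -0.007666, +0.552835; +0.015666, +0.999830, -0.009749; -0.552666, +0.016784, +0.833234]
β = atan2(√(R₁₃²+R₂₃²), R₃₃) = 0.585866; α = atan2(R₂₃, R₁₃) mod 2π = 6.265553; γ = atan2(R₃₂, −R₃₁) mod 2π = 0.030360
D^4_{-3,-1}(6.2656,0.5859,0.0304) = e^{-i·-3·6.2656}·d^4_{-3,-1}(0.5859)·e^{-i·-1·0.0304}. Compute d first:
With c≡cos(β/2)=0.957401 and s≡sin(β/2)=0.288761, N=[1·5040·6·120]^{1/2}=1904.940944
k: max(0,(-1)−(-3))=2 … min(4+(-1),4−(-3))=3
  k=2: (−1)^0·1904.9409/(240)·0.9574^6·0.2888^2 = +0.509697
  k=3: (−1)^1·1904.9409/(144)·0.9574^4·0.2888^4 = -0.077277
d^4_{-3,-1}(0.5859) = +0.509697 -0.077277 = +0.432420
|D^4_{-3,-1}|² = |d^4_{-3,-1}(β)|² = (+0.432420)² = 0.186987 (the z-rotation phases have unit modulus)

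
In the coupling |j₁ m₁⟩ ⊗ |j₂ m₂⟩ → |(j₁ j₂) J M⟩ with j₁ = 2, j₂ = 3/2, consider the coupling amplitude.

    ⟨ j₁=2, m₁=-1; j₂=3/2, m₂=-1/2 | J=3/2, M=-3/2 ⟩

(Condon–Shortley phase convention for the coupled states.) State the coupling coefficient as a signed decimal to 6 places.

√[4·2!2!1!/6! · 1!3!1!2!0!3!] = √(8/5)
  +(−1)^1/∏(1,1,2,0,0,1)! = -1/2  (running -1/2)
⟨..|..⟩ = √(8/5)·(-1/2) = -0.632456

-0.632456  (= −√(2/5))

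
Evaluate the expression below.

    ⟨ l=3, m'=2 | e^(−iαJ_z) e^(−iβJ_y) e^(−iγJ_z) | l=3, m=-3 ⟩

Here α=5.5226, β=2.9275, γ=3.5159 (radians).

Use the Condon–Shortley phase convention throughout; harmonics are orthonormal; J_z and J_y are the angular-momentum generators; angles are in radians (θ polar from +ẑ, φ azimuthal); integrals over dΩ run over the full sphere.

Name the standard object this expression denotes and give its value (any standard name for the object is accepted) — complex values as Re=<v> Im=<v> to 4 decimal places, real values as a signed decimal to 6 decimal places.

This is a Wigner D-matrix element — the rotation-matrix element ⟨l m'| R(α,β,γ) |l m⟩ in the angular-momentum basis.
First d^3_{2,-3}(β=2.9275), then the phase factors e^{-i(2)α} and e^{-i(-3)γ}:
c=cos(2.927500/2)=0.106842, s=sin(2.927500/2)=0.994276; N=√[120·1·1·720]=293.938769
The bounds max(0,m−m')=0 and min(l+m,l−m')=0 give 1 term
  k=0: (−1)^5·293.9388/(120)·0.1068^1·0.9943^5 = -0.254304
d^3_{2,-3}(2.9275) = -0.254304
Attach z-rotation phases: D = e^{-i(2)(5.5226)}·(-0.254304)·e^{-i(-3)(3.5159)} = -0.223476+0.121361i

Wigner D-matrix element, Re=-0.2235 Im=0.1214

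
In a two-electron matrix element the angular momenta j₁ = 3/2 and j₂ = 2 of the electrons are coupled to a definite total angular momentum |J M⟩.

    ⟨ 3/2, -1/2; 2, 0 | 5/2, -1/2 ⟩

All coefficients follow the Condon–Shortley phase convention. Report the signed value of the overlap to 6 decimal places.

j₁+j₂−J=1  J+j₁−j₂=2  J−j₁+j₂=3  j₁+j₂+J+1=7
(j₁±m₁, j₂±m₂, J±M) = (1,2,2,2,2,3)
P² = 48/35
sum k=0..1:
  [0] +1/4 = 1/4
  [1] −1/2 = -1/2
S = -1/4
C² = P²·S² = 3/35 ; C = -0.292770

−√(3/35) = -0.292770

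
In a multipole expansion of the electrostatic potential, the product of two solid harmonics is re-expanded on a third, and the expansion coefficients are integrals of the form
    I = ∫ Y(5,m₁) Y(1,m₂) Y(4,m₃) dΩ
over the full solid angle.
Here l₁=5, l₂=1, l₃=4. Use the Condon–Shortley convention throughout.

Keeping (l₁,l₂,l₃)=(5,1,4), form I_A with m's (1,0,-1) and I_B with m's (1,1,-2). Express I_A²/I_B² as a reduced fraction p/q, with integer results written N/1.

4/1

l's match ⇒ only the (l;m) 3-j factors differ between A and B.
A: triangle coeff Δ(5,1,4) = 1/495; Σ_t [1,1]: t=1:−1/720 = -1/720; (3j)²=8/165 [(5 1 4; 1 0 -1)], sign=+1
B: triangle coeff Δ(5,1,4) = 1/495; Σ_t [2,2]: t=2:+1/2880 = 1/2880; (3j)²=2/165 [(5 1 4; 1 1 -2)], sign=+1
I_A²/I_B² = (8/165)/(2/165) = 4/1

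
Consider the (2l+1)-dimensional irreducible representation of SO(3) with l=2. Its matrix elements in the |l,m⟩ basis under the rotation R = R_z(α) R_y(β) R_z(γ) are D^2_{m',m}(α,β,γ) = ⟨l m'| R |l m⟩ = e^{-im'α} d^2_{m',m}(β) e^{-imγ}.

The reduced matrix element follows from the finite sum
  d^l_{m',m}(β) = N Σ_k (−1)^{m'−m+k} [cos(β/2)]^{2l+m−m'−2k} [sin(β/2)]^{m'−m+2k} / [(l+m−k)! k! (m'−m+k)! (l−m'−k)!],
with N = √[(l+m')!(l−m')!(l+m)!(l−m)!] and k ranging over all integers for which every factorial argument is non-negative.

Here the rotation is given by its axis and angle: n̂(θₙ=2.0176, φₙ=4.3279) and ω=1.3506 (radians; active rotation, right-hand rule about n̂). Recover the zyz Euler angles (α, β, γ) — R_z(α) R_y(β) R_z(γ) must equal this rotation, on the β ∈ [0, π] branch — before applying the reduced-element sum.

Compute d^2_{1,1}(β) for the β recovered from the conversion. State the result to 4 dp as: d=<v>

Axis–angle → zyz. n̂ = (sinθₙcosφₙ, sinθₙsinφₙ, cosθₙ) = (-0.338264, -0.835990, -0.432085), ω = 1.3506.
R = I cosω + sinω [n̂]ₓ + (1−cosω) n̂n̂ᵀ gives
  R = [+0.307852, +0.642672, -0.701570; -0.200633, +0.764651, +0.612418; +0.930040, -0.047776, +0.364340]
β = atan2(√(R₁₃²+R₂₃²), R₃₃) = 1.197872; α = atan2(R₂₃, R₁₃) mod 2π = 2.423939; γ = atan2(R₃₂, −R₃₁) mod 2π = 3.192917
d^2_{1,1}(β=1.1979) via the finite sum:
With c≡cos(β/2)=0.825936 and s≡sin(β/2)=0.563764, N=[6·1·6·1]^{1/2}=6.000000
k∈{0,1} keeps every argument non-negative
  k=0: (−1)^0·6.0000/(6)·0.8259^4·0.5638^0 = +0.465356
  k=1: (−1)^1·6.0000/(2)·0.8259^2·0.5638^2 = -0.650442
d^2_{1,1}(1.1979) = +0.465356 -0.650442 = -0.185086

d=-0.1851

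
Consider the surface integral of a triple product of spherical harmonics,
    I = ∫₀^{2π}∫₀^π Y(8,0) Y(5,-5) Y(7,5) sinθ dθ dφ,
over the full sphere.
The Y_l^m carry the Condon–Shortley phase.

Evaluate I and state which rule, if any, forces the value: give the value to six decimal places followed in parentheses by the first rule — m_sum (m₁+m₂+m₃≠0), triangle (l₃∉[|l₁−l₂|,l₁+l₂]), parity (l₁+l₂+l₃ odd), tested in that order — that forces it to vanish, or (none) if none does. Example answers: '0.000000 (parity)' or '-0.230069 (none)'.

m-sum 0 ✓  L=20 even ✓  3≤7≤13 ✓
Π(2lᵢ+1) = 17×11×15 = 2805
triangle coeff Δ(8,5,7) = 1/814773960
Σ_t [1,5]: t=1:−1/87091200 t=2:+1/4976640 t=3:−1/2073600 t=4:+1/4976640 t=5:−1/87091200 = -1/9676800
(3j)²=360/46189 [(8 5 7; 0 0 0)], sign=+1
Σ_t [0,0]: t=0:+1/1393459200 = 1/1393459200
(3j)²=15/4199 [(8 5 7; 0 -5 5)], sign=+1
⇒ 4πI² = 81000/1037153
I = (+1)√(81000/1037153/(4π)) = 0.07883447
No selection rule forces the value: the integral is nonzero (none).

0.078834 (none)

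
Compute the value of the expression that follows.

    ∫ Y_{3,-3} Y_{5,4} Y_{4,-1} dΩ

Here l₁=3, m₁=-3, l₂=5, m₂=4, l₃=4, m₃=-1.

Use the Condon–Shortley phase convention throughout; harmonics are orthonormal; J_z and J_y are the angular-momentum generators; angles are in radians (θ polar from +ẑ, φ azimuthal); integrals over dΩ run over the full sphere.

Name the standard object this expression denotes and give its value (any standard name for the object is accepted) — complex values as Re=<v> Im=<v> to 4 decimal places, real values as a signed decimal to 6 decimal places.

This is a Gaunt coefficient — the integral of a triple product of spherical harmonics over the sphere.
Checks pass: Σm=0; 12 even; l₃=4∈[2,8].
(2·3+1)(2·5+1)(2·4+1) = 693
Δ: 4! 2! 6! / 13! → 1/180180
sum: t=1:−1/576 t=2:+1/144 t=3:−1/576 = 1/288
3j²(3 5 4; 0 0 0) = Δ·Π!·Σ² = 20/1001  (sign +1)
sum: t=4:+1/5760 = 1/5760
3j²(3 5 4; -3 4 -1) = Δ·Π!·Σ² = 9/286  (sign -1)
combine: 4πI² = 693·20/1001·9/286 = 810/1859
take √, sign -1: I = -0.18620781

Gaunt coefficient, -0.186208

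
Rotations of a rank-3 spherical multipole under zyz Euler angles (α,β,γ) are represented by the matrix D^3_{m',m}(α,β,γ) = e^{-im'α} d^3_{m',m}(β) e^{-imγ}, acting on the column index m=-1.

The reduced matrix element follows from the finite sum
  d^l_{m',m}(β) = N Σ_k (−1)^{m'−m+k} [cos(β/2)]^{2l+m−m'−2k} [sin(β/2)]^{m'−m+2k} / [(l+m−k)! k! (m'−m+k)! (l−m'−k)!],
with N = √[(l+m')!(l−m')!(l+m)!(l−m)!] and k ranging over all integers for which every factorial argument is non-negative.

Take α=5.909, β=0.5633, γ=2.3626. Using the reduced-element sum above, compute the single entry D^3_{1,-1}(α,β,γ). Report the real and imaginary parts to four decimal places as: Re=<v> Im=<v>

Re=-0.3227 Im=0.1383

D^3_{1,-1}(5.9090,0.5633,2.3626) = e^{-i·1·5.9090}·d^3_{1,-1}(0.5633)·e^{-i·-1·2.3626}. Compute d first:
With c≡cos(β/2)=0.960598 and s≡sin(β/2)=0.277941, N=[24·2·2·24]^{1/2}=48.000000
The bounds max(0,m−m')=0 and min(l+m,l−m')=2 give 3 terms
  k=0: (−1)^2·48.0000/(8)·0.9606^4·0.2779^2 = +0.394660
  k=1: (−1)^3·48.0000/(6)·0.9606^2·0.2779^4 = -0.044054
  k=2: (−1)^4·48.0000/(48)·0.9606^0·0.2779^6 = +0.000461
d^3_{1,-1}(0.5633) = +0.394660 -0.044054 +0.000461 = +0.351067
Phases: e^{-i·(1)·5.9090}=+0.930806+0.365514i, e^{-i·(-1)·2.3626}=-0.711622+0.702563i ⇒ D=-0.322694+0.138265i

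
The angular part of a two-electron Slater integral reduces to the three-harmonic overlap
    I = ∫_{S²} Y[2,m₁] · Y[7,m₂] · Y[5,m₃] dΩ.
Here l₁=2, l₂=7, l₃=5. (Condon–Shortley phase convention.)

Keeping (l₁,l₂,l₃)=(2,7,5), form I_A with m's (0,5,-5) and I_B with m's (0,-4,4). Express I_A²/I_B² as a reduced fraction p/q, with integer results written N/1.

l's match ⇒ only the (l;m) 3-j factors differ between A and B.
A: triangle coeff Δ(2,7,5) = 1/15015; Σ_t [2,2]: t=2:+1/14515200 = 1/14515200; (3j)²=2/455 [(2 7 5; 0 5 -5)], sign=+1
B: triangle coeff Δ(2,7,5) = 1/15015; Σ_t [2,2]: t=2:+1/1451520 = 1/1451520; (3j)²=1/91 [(2 7 5; 0 -4 4)], sign=-1
I_A²/I_B² = (2/455)/(1/91) = 2/5

2/5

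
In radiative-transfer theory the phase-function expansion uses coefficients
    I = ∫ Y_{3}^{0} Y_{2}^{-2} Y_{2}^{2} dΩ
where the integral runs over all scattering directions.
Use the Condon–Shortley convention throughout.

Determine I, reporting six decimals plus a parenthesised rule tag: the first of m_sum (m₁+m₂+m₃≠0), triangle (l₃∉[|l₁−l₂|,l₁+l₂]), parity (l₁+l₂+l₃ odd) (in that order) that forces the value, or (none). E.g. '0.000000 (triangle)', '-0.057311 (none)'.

L=7 odd ⇒ parity kills the (l;000) factor ⇒ I = 0

0.000000 (parity)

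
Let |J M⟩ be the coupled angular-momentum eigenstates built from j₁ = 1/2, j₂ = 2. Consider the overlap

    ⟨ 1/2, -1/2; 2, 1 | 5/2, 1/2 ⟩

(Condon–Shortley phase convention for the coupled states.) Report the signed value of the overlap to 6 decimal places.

j₁+j₂−J=0  J+j₁−j₂=1  J−j₁+j₂=4  j₁+j₂+J+1=6
(j₁±m₁, j₂±m₂, J±M) = (0,1,3,1,3,2)
P² = 72/5
sum k=0..0:
  [0] +1/6 = 1/6
S = 1/6
C² = P²·S² = 2/5 ; C = +0.632456

+√(2/5) = +0.632456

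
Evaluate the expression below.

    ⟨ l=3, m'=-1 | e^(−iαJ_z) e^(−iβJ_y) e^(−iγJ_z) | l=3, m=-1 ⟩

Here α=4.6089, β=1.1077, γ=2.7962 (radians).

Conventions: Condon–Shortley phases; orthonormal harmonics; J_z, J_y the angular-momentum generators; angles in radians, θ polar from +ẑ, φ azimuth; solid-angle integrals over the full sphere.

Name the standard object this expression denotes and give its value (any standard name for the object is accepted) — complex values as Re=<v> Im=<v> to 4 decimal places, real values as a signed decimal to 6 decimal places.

Wigner D-matrix element, Re=-0.1941 Im=-0.4030

This is a Wigner D-matrix element — the rotation-matrix element ⟨l m'| R(α,β,γ) |l m⟩ in the angular-momentum basis.
First d^3_{-1,-1}(β=1.1077), then the phase factors e^{-i(-1)α} and e^{-i(-1)γ}:
Half-angle: c=0.850506, s=0.525966. N=√(2·24·2·24)=48.000000
k: max(0,(-1)−(-1))=0 … min(3+(-1),3−(-1))=2
  k=0: (−1)^0·48.0000/(48)·0.8505^6·0.5260^0 = +0.378498
  k=1: (−1)^1·48.0000/(6)·0.8505^4·0.5260^2 = -1.158014
  k=2: (−1)^2·48.0000/(8)·0.8505^2·0.5260^4 = +0.332151
d^3_{-1,-1}(1.1077) = +0.378498 -1.158014 +0.332151 = -0.447365
Phases: e^{-i·(-1)·4.6089}=-0.103304-0.994650i, e^{-i·(-1)·2.7962}=-0.940943+0.338566i ⇒ D=-0.194138-0.403046i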